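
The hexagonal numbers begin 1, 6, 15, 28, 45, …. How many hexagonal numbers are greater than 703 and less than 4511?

The n-th hexagonal number is n(2n−1).
Smallest index with value > 703: n = 20 (giving 780).
Largest index with value < 4511: n = 47 (giving 4371).
Indices 20 through 47: 28 terms.

28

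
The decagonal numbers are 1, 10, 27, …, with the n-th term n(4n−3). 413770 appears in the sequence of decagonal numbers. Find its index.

322

Set n(4n−3) = 413770, giving 4n² − 3n − 413770 = 0.
The discriminant is 9 + 16·413770 = 6620329, and √6620329 = 2573.
So n = (3 + 2573) / 8 = 2576/8 = 322.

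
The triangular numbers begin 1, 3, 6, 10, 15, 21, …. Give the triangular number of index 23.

23·24/2 = 552/2 = 276.

276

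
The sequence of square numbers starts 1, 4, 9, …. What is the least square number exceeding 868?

900

Solve n² > 868 for integer n.
The largest n with value ≤ 868 is 29 (since 841 ≤ 868 < 900), so the first above is n = 30, value 900.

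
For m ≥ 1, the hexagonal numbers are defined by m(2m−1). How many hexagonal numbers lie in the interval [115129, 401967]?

208

The n-th hexagonal number is n(2n−1).
Smallest index with value ≥ 115129: n = 241 (giving 115921).
Largest index with value ≤ 401967: n = 448 (giving 400960).
Indices 241 through 448: 208 terms.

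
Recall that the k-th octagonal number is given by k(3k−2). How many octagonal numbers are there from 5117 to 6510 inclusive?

5

The n-th octagonal number is n(3n−2).
Smallest index with value ≥ 5117: n = 42 (giving 5208).
Largest index with value ≤ 6510: n = 46 (giving 6256).
Indices 42 through 46: 5 terms.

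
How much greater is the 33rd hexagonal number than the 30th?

33·(2·33 − 1) = 2145 and 30·(2·30 − 1) = 1770.
Difference: 2145 − 1770 = 375.

375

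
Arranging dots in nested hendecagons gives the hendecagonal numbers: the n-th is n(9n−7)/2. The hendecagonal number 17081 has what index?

Set n(9n−7)/2 = 17081, giving 9n² − 7n − 34162 = 0.
The discriminant is 49 + 72·17081 = 1229881, and √1229881 = 1109.
So n = (7 + 1109) / 18 = 1116/18 = 62.

62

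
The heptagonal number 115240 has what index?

Set n(5n−3)/2 = 115240, giving 5n² − 3n − 230480 = 0.
The discriminant is 9 + 40·115240 = 4609609, and √4609609 = 2147.
So n = (3 + 2147) / 10 = 2150/10 = 215.
Check: 215·(5·215 − 3)/2 = 115240. ✓

215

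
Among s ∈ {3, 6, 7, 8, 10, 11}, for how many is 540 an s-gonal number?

2

s = 3: P(3, 32) = 528 and P(3, 33) = 561; 540 is not s-gonal.
s = 6: P(6, 16) = 496 and P(6, 17) = 561; 540 is not s-gonal.
s = 7: P(7, 15) = 540. ✓
s = 8: P(8, 13) = 481 and P(8, 14) = 560; 540 is not s-gonal.
s = 10: P(10, 12) = 540. ✓
s = 11: P(11, 11) = 506 and P(11, 12) = 606; 540 is not s-gonal.
Hits: s ∈ {7, 10} → 2.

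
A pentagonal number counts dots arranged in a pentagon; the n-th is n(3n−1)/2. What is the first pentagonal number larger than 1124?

1162

Solve n(3n−1)/2 > 1124 for integer n.
The largest n with value ≤ 1124 is 27 (since 1080 ≤ 1124 < 1162), so the first above is n = 28, value 1162.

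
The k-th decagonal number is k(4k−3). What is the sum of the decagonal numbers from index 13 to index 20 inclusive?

8484

Σ i(4i−3) = 4Σi² − 3Σi over i = 13..20.
Σi = 210 − 78 = 132 and Σi² = 2870 − 650 = 2220.
4·2220 − 3·132 = 8484.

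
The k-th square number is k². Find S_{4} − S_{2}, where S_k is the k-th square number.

4² = 16 and 2² = 4.
Difference: 16 − 4 = 12.

12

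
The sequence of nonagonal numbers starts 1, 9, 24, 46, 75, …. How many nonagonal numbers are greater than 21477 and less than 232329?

179

The n-th nonagonal number is n(7n−5)/2.
Smallest index with value > 21477: n = 79 (giving 21646).
Largest index with value < 232329: n = 257 (giving 230529).
Indices 79 through 257: 179 terms.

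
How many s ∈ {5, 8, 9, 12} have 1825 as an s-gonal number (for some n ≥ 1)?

s = 5: P(5, 35) = 1820 and P(5, 36) = 1926; 1825 is not s-gonal.
s = 8: P(8, 25) = 1825. ✓
s = 9: P(9, 23) = 1794 and P(9, 24) = 1956; 1825 is not s-gonal.
s = 12: P(12, 19) = 1729 and P(12, 20) = 1920; 1825 is not s-gonal.
Hits: s ∈ {8} → 1.

1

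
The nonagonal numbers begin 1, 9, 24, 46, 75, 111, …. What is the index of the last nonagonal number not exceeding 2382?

26

Solve n(7n−5)/2 ≤ 2382 for integer n.
n = 26 gives 2301 ≤ 2382, while n = 27 gives 2484 > 2382; so the answer is index 26.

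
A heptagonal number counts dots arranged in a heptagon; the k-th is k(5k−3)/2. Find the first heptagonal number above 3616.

Solve n(5n−3)/2 > 3616 for integer n.
The largest n with value ≤ 3616 is 38 (since 3553 ≤ 3616 < 3744), so the first above is n = 39, value 3744.

3744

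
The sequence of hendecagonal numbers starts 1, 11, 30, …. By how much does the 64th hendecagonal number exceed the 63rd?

Consecutive hendecagonal numbers differ by 9n − 8: here 9·64 − 8 = 568.

568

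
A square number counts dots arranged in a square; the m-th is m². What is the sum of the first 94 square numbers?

281295

Σ_{i=1}^{94} i² = 94·95·189/6 = 281295.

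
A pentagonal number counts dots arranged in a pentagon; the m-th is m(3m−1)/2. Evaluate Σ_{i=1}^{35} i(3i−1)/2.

Σ i(3i−1)/2 = (3Σi² − Σi) / 2 over i = 1..35.
Σi = 630 and Σi² = 14910.
(3·14910 − 1·630) / 2 = 44100/2 = 22050.

22050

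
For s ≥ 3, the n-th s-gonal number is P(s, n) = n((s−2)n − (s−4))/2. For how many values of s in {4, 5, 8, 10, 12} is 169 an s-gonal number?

1

s = 4: P(4, 13) = 169. ✓
s = 5: P(5, 10) = 145 and P(5, 11) = 176; 169 is not s-gonal.
s = 8: P(8, 7) = 133 and P(8, 8) = 176; 169 is not s-gonal.
s = 10: P(10, 6) = 126 and P(10, 7) = 175; 169 is not s-gonal.
s = 12: P(12, 6) = 156 and P(12, 7) = 217; 169 is not s-gonal.
Hits: s ∈ {4} → 1.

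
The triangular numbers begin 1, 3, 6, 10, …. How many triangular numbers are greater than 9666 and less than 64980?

The n-th triangular number is n(n+1)/2.
Smallest index with value > 9666: n = 139 (giving 9730).
Largest index with value < 64980: n = 359 (giving 64620).
Indices 139 through 359: 221 terms.

221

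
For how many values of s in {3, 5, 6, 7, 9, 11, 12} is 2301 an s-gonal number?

1

s = 3: P(3, 67) = 2278 and P(3, 68) = 2346; 2301 is not s-gonal.
s = 5: P(5, 39) = 2262 and P(5, 40) = 2380; 2301 is not s-gonal.
s = 6: P(6, 34) = 2278 and P(6, 35) = 2415; 2301 is not s-gonal.
s = 7: P(7, 30) = 2205 and P(7, 31) = 2356; 2301 is not s-gonal.
s = 9: P(9, 26) = 2301. ✓
s = 11: P(11, 23) = 2300 and P(11, 24) = 2508; 2301 is not s-gonal.
s = 12: P(12, 21) = 2121 and P(12, 22) = 2332; 2301 is not s-gonal.
Hits: s ∈ {9} → 1.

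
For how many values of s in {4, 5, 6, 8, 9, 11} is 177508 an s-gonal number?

1

s = 4: P(4, 421) = 177241 and P(4, 422) = 178084; 177508 is not s-gonal.
s = 5: P(5, 344) = 177332 and P(5, 345) = 178365; 177508 is not s-gonal.
s = 6: P(6, 298) = 177310 and P(6, 299) = 178503; 177508 is not s-gonal.
s = 8: P(8, 243) = 176661 and P(8, 244) = 178120; 177508 is not s-gonal.
s = 9: P(9, 225) = 176625 and P(9, 226) = 178201; 177508 is not s-gonal.
s = 11: P(11, 199) = 177508. ✓
Hits: s ∈ {11} → 1.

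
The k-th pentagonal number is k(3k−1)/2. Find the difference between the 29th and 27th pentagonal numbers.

167

29·(3·29 − 1)/2 = 1247 and 27·(3·27 − 1)/2 = 1080.
Difference: 1247 − 1080 = 167.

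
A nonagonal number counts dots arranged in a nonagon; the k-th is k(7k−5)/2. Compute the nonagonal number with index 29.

2871

The 29th nonagonal number is n(7n−5)/2 with n = 29.
29·(7·29 − 5)/2 = 29·198/2 = 29·99 = 2871.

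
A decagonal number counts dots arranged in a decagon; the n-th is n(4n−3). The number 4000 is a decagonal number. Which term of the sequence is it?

Set n(4n−3) = 4000, giving 4n² − 3n − 4000 = 0.
The discriminant is 9 + 16·4000 = 64009, and √64009 = 253.
So n = (3 + 253) / 8 = 256/8 = 32.

32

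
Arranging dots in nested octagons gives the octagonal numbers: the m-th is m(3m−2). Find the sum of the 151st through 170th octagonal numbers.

Σ i(3i−2) = 3Σi² − 2Σi over i = 151..170.
Σi = 14535 − 11325 = 3210 and Σi² = 1652145 − 1136275 = 515870.
3·515870 − 2·3210 = 1541190.

1541190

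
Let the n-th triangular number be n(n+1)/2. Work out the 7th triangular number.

28

The 7th triangular number is n(n+1)/2 with n = 7.
7·8/2 = 56/2 = 28.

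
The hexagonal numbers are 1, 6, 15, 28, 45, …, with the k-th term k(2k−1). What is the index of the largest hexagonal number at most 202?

10

Solve n(2n−1) ≤ 202 for integer n.
n = 10 gives 190 ≤ 202, while n = 11 gives 231 > 202; so the answer is index 10.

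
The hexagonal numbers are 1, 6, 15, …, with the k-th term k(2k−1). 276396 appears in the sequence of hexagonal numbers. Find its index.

372

Set n(2n−1) = 276396, giving 2n² − n − 276396 = 0.
The discriminant is 1 + 8·276396 = 2211169, and √2211169 = 1487.
So n = (1 + 1487) / 4 = 1488/4 = 372.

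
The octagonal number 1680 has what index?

Set n(3n−2) = 1680, giving 3n² − 2n − 1680 = 0.
The discriminant is 4 + 12·1680 = 20164, and √20164 = 142.
So n = (2 + 142) / 6 = 144/6 = 24.

24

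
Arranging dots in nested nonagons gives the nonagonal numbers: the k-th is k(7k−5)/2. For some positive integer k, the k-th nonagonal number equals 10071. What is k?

Set n(7n−5)/2 = 10071, giving 7n² − 5n − 20142 = 0.
So n = (5 + 751) / 14 = 756/14 = 54.
Check: 54·(7·54 − 5)/2 = 10071. ✓

54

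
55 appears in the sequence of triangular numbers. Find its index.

10

Set n(n+1)/2 = 55, giving n² + n − 110 = 0.
So n = (-1 + 21) / 2 = 20/2 = 10.
Check: 10·11/2 = 55. ✓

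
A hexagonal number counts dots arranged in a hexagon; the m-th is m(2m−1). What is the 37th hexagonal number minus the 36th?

145

Consecutive hexagonal numbers differ by 4n − 3: here 4·37 − 3 = 145.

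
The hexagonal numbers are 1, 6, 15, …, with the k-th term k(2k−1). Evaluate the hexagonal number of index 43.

3655

The 43rd hexagonal number is n(2n−1) with n = 43.
43·(2·43 − 1) = 43·85 = 3655.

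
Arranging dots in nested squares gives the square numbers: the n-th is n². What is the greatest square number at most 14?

Solve n² ≤ 14 for integer n.
n = 3 gives 9 ≤ 14, while n = 4 gives 16 > 14; so the answer is 9.

9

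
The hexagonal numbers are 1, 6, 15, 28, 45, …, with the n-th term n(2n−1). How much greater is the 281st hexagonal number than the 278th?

281·(2·281 − 1) = 157641 and 278·(2·278 − 1) = 154290.
Difference: 157641 − 154290 = 3351.

3351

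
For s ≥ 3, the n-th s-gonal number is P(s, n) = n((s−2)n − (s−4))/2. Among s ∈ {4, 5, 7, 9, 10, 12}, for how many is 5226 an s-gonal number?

1

s = 4: P(4, 72) = 5184 and P(4, 73) = 5329; 5226 is not s-gonal.
s = 5: P(5, 59) = 5192 and P(5, 60) = 5370; 5226 is not s-gonal.
s = 7: P(7, 46) = 5221 and P(7, 47) = 5452; 5226 is not s-gonal.
s = 9: P(9, 39) = 5226. ✓
s = 10: P(10, 36) = 5076 and P(10, 37) = 5365; 5226 is not s-gonal.
s = 12: P(12, 32) = 4992 and P(12, 33) = 5313; 5226 is not s-gonal.
Hits: s ∈ {9} → 1.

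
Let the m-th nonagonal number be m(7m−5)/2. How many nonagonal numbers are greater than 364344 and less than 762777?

144

The n-th nonagonal number is n(7n−5)/2.
Smallest index with value > 364344: n = 324 (giving 366606).
Largest index with value < 762777: n = 467 (giving 762144).
Indices 324 through 467: 144 terms.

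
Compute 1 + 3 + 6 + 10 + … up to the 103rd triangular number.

187460

Σ i(i+1)/2 = (Σi² + Σi) / 2 over i = 1..103.
Σi = 5356 and Σi² = 369564.
(1·369564 + 1·5356) / 2 = 374920/2 = 187460.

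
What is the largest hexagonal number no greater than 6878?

Solve n(2n−1) ≤ 6878 for integer n.
n = 58 gives 6670 ≤ 6878, while n = 59 gives 6903 > 6878; so the answer is 6670.

6670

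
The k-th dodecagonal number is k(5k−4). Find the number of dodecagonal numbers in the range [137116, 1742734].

The n-th dodecagonal number is n(5n−4).
Smallest index with value ≥ 137116: n = 166 (giving 137116).
Largest index with value ≤ 1742734: n = 590 (giving 1738140).
Indices 166 through 590: 425 terms.

425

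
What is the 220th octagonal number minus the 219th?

1315

Consecutive octagonal numbers differ by 6n − 5: here 6·220 − 5 = 1315.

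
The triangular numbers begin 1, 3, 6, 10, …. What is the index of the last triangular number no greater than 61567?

Solve n(n+1)/2 ≤ 61567 for integer n.
n = 350 gives 61425 ≤ 61567, while n = 351 gives 61776 > 61567; so the answer is index 350.

350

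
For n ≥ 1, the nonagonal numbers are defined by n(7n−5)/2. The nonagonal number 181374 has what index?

Set n(7n−5)/2 = 181374, giving 7n² − 5n − 362748 = 0.
The discriminant is 25 + 56·181374 = 10156969, and √10156969 = 3187.
So n = (5 + 3187) / 14 = 3192/14 = 228.
Check: 228·(7·228 − 5)/2 = 181374. ✓

228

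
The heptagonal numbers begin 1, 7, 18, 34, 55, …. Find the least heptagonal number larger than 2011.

2059

Solve n(5n−3)/2 > 2011 for integer n.
The largest n with value ≤ 2011 is 28 (since 1918 ≤ 2011 < 2059), so the first above is n = 29, value 2059.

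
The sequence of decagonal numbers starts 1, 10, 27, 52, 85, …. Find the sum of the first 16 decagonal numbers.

5576

Σ i(4i−3) = 4Σi² − 3Σi over i = 1..16.
Σi = 136 and Σi² = 1496.
4·1496 − 3·136 = 5576.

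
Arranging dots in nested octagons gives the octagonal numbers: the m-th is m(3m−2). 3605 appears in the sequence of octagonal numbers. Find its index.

Set n(3n−2) = 3605, giving 3n² − 2n − 3605 = 0.
The discriminant is 4 + 12·3605 = 43264, and √43264 = 208.
So n = (2 + 208) / 6 = 210/6 = 35.

35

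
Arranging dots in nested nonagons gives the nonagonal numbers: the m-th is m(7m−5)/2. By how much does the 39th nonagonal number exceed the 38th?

267

Consecutive nonagonal numbers differ by 7n − 6: here 7·39 − 6 = 267.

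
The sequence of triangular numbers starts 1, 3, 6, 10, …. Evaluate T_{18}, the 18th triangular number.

171

18·19/2 = 342/2 = 171.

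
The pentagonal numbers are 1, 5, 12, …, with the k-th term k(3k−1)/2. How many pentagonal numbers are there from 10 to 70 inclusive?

5

The n-th pentagonal number is n(3n−1)/2.
Smallest index with value ≥ 10: n = 3 (giving 12).
Largest index with value ≤ 70: n = 7 (giving 70).
Indices 3 through 7: 5 terms.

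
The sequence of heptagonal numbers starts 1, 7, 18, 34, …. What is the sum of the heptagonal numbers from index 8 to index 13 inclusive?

Σ i(5i−3)/2 = (5Σi² − 3Σi) / 2 over i = 8..13.
Σi = 91 − 28 = 63 and Σi² = 819 − 140 = 679.
(5·679 − 3·63) / 2 = 3206/2 = 1603.

1603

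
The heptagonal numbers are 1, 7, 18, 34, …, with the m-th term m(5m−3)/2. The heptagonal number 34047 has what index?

117

Set n(5n−3)/2 = 34047, giving 5n² − 3n − 68094 = 0.
So n = (3 + 1167) / 10 = 1170/10 = 117.
Check: 117·(5·117 − 3)/2 = 34047. ✓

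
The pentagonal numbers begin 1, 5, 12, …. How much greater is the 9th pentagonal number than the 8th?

25

Consecutive pentagonal numbers differ by 3n − 2: here 3·9 − 2 = 25.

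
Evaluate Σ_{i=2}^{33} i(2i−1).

Σ i(2i−1) = 2Σi² − Σi over i = 2..33.
Σi = 561 − 1 = 560 and Σi² = 12529 − 1 = 12528.
2·12528 − 1·560 = 24496.

24496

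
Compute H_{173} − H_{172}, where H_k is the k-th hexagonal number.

Consecutive hexagonal numbers differ by 4n − 3: here 4·173 − 3 = 689.

689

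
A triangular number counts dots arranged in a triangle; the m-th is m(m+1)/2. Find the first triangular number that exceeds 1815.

Solve n(n+1)/2 > 1815 for integer n.
The largest n with value ≤ 1815 is 59 (since 1770 ≤ 1815 < 1830), so the first above is n = 60, value 1830.

1830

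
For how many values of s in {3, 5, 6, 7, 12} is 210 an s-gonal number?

s = 3: P(3, 20) = 210. ✓
s = 5: P(5, 12) = 210. ✓
s = 6: P(6, 10) = 190 and P(6, 11) = 231; 210 is not s-gonal.
s = 7: P(7, 9) = 189 and P(7, 10) = 235; 210 is not s-gonal.
s = 12: P(12, 6) = 156 and P(12, 7) = 217; 210 is not s-gonal.
Hits: s ∈ {3, 5} → 2.

2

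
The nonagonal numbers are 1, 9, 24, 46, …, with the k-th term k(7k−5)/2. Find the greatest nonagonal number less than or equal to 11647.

Solve n(7n−5)/2 ≤ 11647 for integer n.
n = 58 gives 11629 ≤ 11647, while n = 59 gives 12036 > 11647; so the answer is 11629.

11629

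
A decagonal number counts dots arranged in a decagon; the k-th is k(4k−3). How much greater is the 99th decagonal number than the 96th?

2331

99·(4·99 − 3) = 38907 and 96·(4·96 − 3) = 36576.
Difference: 38907 − 36576 = 2331.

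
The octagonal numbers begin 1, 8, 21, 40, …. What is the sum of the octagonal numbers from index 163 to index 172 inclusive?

Σ i(3i−2) = 3Σi² − 2Σi over i = 163..172.
Σi = 14878 − 13203 = 1675 and Σi² = 1710970 − 1430325 = 280645.
3·280645 − 2·1675 = 838585.

838585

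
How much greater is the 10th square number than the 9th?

n² − (n−1)² = 2n − 1, so 10² − 9² = 2·10 − 1 = 19.

19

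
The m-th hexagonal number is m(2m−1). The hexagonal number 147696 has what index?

272

Set n(2n−1) = 147696, giving 2n² − n − 147696 = 0.
The discriminant is 1 + 8·147696 = 1181569, and √1181569 = 1087.
So n = (1 + 1087) / 4 = 1088/4 = 272.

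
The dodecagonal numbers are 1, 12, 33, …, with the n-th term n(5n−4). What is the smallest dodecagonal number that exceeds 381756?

Solve n(5n−4) > 381756 for integer n.
The largest n with value ≤ 381756 is 276 (since 379776 ≤ 381756 < 382537), so the first above is n = 277, value 382537.

382537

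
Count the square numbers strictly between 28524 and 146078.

214

The n-th square number is n².
Smallest index with value > 28524: n = 169 (giving 28561).
Largest index with value < 146078: n = 382 (giving 145924).
Indices 169 through 382: 214 terms.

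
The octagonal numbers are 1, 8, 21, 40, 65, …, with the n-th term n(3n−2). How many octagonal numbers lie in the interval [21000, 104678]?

The n-th octagonal number is n(3n−2).
Smallest index with value ≥ 21000: n = 84 (giving 21000).
Largest index with value ≤ 104678: n = 187 (giving 104533).
Indices 84 through 187: 104 terms.

104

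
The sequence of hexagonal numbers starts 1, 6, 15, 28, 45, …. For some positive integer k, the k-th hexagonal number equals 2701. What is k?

37

Set n(2n−1) = 2701, giving 2n² − n − 2701 = 0.
So n = (1 + 147) / 4 = 148/4 = 37.
Check: 37·(2·37 − 1) = 2701. ✓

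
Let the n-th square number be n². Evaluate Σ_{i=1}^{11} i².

506

Σ_{i=1}^{11} i² = 11·12·23/6 = 506.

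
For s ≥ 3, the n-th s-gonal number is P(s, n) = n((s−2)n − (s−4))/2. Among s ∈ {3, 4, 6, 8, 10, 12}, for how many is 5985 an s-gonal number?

s = 3: P(3, 108) = 5886 and P(3, 109) = 5995; 5985 is not s-gonal.
s = 4: P(4, 77) = 5929 and P(4, 78) = 6084; 5985 is not s-gonal.
s = 6: P(6, 54) = 5778 and P(6, 55) = 5995; 5985 is not s-gonal.
s = 8: P(8, 45) = 5985. ✓
s = 10: P(10, 39) = 5967 and P(10, 40) = 6280; 5985 is not s-gonal.
s = 12: P(12, 35) = 5985. ✓
Hits: s ∈ {8, 12} → 2.

2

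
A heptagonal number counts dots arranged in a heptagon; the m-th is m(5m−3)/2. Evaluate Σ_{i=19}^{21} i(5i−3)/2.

Σ i(5i−3)/2 = (5Σi² − 3Σi) / 2 over i = 19..21.
Σi = 231 − 171 = 60 and Σi² = 3311 − 2109 = 1202.
(5·1202 − 3·60) / 2 = 5830/2 = 2915.

2915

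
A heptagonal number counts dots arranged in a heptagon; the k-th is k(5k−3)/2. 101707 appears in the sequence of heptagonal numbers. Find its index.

Set n(5n−3)/2 = 101707, giving 5n² − 3n − 203414 = 0.
The discriminant is 9 + 40·101707 = 4068289, and √4068289 = 2017.
So n = (3 + 2017) / 10 = 2020/10 = 202.

202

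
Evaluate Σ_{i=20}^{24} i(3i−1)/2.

Σ i(3i−1)/2 = (3Σi² − Σi) / 2 over i = 20..24.
Σi = 300 − 190 = 110 and Σi² = 4900 − 2470 = 2430.
(3·2430 − 1·110) / 2 = 7180/2 = 3590.

3590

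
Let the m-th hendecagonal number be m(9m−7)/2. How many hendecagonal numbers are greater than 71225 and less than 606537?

241

The n-th hendecagonal number is n(9n−7)/2.
Smallest index with value > 71225: n = 127 (giving 72136).
Largest index with value < 606537: n = 367 (giving 604816).
Indices 127 through 367: 241 terms.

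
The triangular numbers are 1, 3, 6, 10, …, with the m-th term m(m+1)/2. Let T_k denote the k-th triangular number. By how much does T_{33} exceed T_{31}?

65

33·34/2 = 561 and 31·32/2 = 496.
Difference: 561 − 496 = 65.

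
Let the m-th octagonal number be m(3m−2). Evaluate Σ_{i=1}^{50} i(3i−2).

126225

Σ i(3i−2) = 3Σi² − 2Σi over i = 1..50.
Σi = 1275 and Σi² = 42925.
3·42925 − 2·1275 = 126225.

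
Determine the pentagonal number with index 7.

The 7th pentagonal number is n(3n−1)/2 with n = 7.
7·(3·7 − 1)/2 = 7·20/2 = 7·10 = 70.

70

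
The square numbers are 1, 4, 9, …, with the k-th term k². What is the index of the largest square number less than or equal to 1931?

Solve n² ≤ 1931 for integer n.
n = 43 gives 1849 ≤ 1931, while n = 44 gives 1936 > 1931; so the answer is index 43.

43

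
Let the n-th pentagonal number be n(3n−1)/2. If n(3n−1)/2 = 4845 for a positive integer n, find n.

Set n(3n−1)/2 = 4845, giving 3n² − n − 9690 = 0.
The discriminant is 1 + 24·4845 = 116281, and √116281 = 341.
So n = (1 + 341) / 6 = 342/6 = 57.

57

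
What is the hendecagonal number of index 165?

165·(9·165 − 7)/2 = 165·1478/2 = 165·739 = 121935.

121935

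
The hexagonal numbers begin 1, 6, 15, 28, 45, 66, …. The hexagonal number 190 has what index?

10

Set n(2n−1) = 190, giving 2n² − n − 190 = 0.
The discriminant is 1 + 8·190 = 1521, and √1521 = 39.
So n = (1 + 39) / 4 = 40/4 = 10.
Check: 10·(2·10 − 1) = 190. ✓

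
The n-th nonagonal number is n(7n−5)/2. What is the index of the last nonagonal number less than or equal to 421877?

347

Solve n(7n−5)/2 ≤ 421877 for integer n.
n = 347 gives 420564 ≤ 421877, while n = 348 gives 422994 > 421877; so the answer is index 347.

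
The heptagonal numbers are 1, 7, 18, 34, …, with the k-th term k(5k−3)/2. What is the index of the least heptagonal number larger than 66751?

164

Solve n(5n−3)/2 > 66751 for integer n.
The largest n with value ≤ 66751 is 163 (since 66178 ≤ 66751 < 66994), so the first above is n = 164, value 66994.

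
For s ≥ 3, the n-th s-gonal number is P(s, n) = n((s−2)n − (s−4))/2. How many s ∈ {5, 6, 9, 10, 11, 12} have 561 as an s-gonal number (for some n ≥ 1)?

s = 5: P(5, 19) = 532 and P(5, 20) = 590; 561 is not s-gonal.
s = 6: P(6, 17) = 561. ✓
s = 9: P(9, 13) = 559 and P(9, 14) = 651; 561 is not s-gonal.
s = 10: P(10, 12) = 540 and P(10, 13) = 637; 561 is not s-gonal.
s = 11: P(11, 11) = 506 and P(11, 12) = 606; 561 is not s-gonal.
s = 12: P(12, 11) = 561. ✓
Hits: s ∈ {6, 12} → 2.

2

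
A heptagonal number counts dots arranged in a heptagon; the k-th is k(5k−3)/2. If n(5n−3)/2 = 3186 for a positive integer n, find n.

36

Set n(5n−3)/2 = 3186, giving 5n² − 3n − 6372 = 0.
The discriminant is 9 + 40·3186 = 127449, and √127449 = 357.
So n = (3 + 357) / 10 = 360/10 = 36.
Check: 36·(5·36 − 3)/2 = 3186. ✓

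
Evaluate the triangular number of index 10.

55

The 10th triangular number is n(n+1)/2 with n = 10.
10·11/2 = 110/2 = 55.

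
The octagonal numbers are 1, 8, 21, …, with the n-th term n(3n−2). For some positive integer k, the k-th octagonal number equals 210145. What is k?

Set n(3n−2) = 210145, giving 3n² − 2n − 210145 = 0.
The discriminant is 4 + 12·210145 = 2521744, and √2521744 = 1588.
So n = (2 + 1588) / 6 = 1590/6 = 265.
Check: 265·(3·265 − 2) = 210145. ✓

265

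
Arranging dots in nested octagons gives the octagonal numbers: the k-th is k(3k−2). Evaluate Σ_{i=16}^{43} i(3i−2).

Σ i(3i−2) = 3Σi² − 2Σi over i = 16..43.
Σi = 946 − 120 = 826 and Σi² = 27434 − 1240 = 26194.
3·26194 − 2·826 = 76930.

76930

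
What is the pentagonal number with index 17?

425

The 17th pentagonal number is n(3n−1)/2 with n = 17.
17·(3·17 − 1)/2 = 17·50/2 = 17·25 = 425.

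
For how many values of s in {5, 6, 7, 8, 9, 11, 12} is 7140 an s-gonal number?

s = 5: P(5, 69) = 7107 and P(5, 70) = 7315; 7140 is not s-gonal.
s = 6: P(6, 60) = 7140. ✓
s = 7: P(7, 53) = 6943 and P(7, 54) = 7209; 7140 is not s-gonal.
s = 8: P(8, 49) = 7105 and P(8, 50) = 7400; 7140 is not s-gonal.
s = 9: P(9, 45) = 6975 and P(9, 46) = 7291; 7140 is not s-gonal.
s = 11: P(11, 40) = 7060 and P(11, 41) = 7421; 7140 is not s-gonal.
s = 12: P(12, 38) = 7068 and P(12, 39) = 7449; 7140 is not s-gonal.
Hits: s ∈ {6} → 1.

1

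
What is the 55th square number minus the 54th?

n² − (n−1)² = 2n − 1, so 55² − 54² = 2·55 − 1 = 109.

109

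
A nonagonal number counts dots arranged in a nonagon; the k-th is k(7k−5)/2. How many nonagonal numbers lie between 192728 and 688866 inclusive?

209

The n-th nonagonal number is n(7n−5)/2.
Smallest index with value ≥ 192728: n = 236 (giving 194346).
Largest index with value ≤ 688866: n = 444 (giving 688866).
Indices 236 through 444: 209 terms.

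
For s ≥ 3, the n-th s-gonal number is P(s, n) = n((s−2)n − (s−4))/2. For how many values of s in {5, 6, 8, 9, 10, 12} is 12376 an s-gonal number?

2

s = 5: P(5, 91) = 12376. ✓
s = 6: P(6, 78) = 12090 and P(6, 79) = 12403; 12376 is not s-gonal.
s = 8: P(8, 64) = 12160 and P(8, 65) = 12545; 12376 is not s-gonal.
s = 9: P(9, 59) = 12036 and P(9, 60) = 12450; 12376 is not s-gonal.
s = 10: P(10, 56) = 12376. ✓
s = 12: P(12, 50) = 12300 and P(12, 51) = 12801; 12376 is not s-gonal.
Hits: s ∈ {5, 10} → 2.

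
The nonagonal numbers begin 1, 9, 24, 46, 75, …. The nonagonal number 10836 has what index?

Set n(7n−5)/2 = 10836, giving 7n² − 5n − 21672 = 0.
The discriminant is 25 + 56·10836 = 606841, and √606841 = 779.
So n = (5 + 779) / 14 = 784/14 = 56.
Check: 56·(7·56 − 5)/2 = 10836. ✓

56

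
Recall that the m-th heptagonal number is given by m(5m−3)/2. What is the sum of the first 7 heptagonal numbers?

Σ i(5i−3)/2 = (5Σi² − 3Σi) / 2 over i = 1..7.
Σi = 28 and Σi² = 140.
(5·140 − 3·28) / 2 = 616/2 = 308.

308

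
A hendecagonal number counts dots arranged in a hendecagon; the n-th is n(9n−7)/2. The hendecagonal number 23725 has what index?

73

Set n(9n−7)/2 = 23725, giving 9n² − 7n − 47450 = 0.
The discriminant is 49 + 72·23725 = 1708249, and √1708249 = 1307.
So n = (7 + 1307) / 18 = 1314/18 = 73.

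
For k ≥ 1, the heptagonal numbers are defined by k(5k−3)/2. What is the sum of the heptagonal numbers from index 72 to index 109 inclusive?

Σ i(5i−3)/2 = (5Σi² − 3Σi) / 2 over i = 72..109.
Σi = 5995 − 2556 = 3439 and Σi² = 437635 − 121836 = 315799.
(5·315799 − 3·3439) / 2 = 1568678/2 = 784339.

784339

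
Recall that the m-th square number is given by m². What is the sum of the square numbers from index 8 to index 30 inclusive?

9315

Σ_{i=8}^{30} i² = 9455 − 140 = 9315.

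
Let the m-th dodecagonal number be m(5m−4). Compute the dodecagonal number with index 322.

The 322nd dodecagonal number is n(5n−4) with n = 322.
322·(5·322 − 4) = 322·1606 = 517132.

517132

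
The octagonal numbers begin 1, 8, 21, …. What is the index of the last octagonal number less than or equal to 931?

17

Solve n(3n−2) ≤ 931 for integer n.
n = 17 gives 833 ≤ 931, while n = 18 gives 936 > 931; so the answer is index 17.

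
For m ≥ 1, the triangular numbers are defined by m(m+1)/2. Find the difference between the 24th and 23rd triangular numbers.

24

Consecutive triangular numbers differ by n: T_{24} − T_{23} = 24.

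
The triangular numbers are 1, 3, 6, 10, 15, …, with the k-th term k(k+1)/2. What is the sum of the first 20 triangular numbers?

1540

Σ i(i+1)/2 = (Σi² + Σi) / 2 over i = 1..20.
Σi = 210 and Σi² = 2870.
(1·2870 + 1·210) / 2 = 3080/2 = 1540.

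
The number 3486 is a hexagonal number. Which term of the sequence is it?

42

Set n(2n−1) = 3486, giving 2n² − n − 3486 = 0.
The discriminant is 1 + 8·3486 = 27889, and √27889 = 167.
So n = (1 + 167) / 4 = 168/4 = 42.
Check: 42·(2·42 − 1) = 3486. ✓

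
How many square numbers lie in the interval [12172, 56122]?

126

The n-th square number is n².
Smallest index with value ≥ 12172: n = 111 (giving 12321).
Largest index with value ≤ 56122: n = 236 (giving 55696).
Indices 111 through 236: 126 terms.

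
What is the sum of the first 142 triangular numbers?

487344

Σ i(i+1)/2 = (Σi² + Σi) / 2 over i = 1..142.
Σi = 10153 and Σi² = 964535.
(1·964535 + 1·10153) / 2 = 974688/2 = 487344.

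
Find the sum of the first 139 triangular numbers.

Σ i(i+1)/2 = (Σi² + Σi) / 2 over i = 1..139.
Σi = 9730 and Σi² = 904890.
(1·904890 + 1·9730) / 2 = 914620/2 = 457310.

457310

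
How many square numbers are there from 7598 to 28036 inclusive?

80

The n-th square number is n².
Smallest index with value ≥ 7598: n = 88 (giving 7744).
Largest index with value ≤ 28036: n = 167 (giving 27889).
Indices 88 through 167: 80 terms.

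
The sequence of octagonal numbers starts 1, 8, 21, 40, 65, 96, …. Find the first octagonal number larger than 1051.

1160

Solve n(3n−2) > 1051 for integer n.
The largest n with value ≤ 1051 is 19 (since 1045 ≤ 1051 < 1160), so the first above is n = 20, value 1160.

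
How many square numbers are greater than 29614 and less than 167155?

The n-th square number is n².
Smallest index with value > 29614: n = 173 (giving 29929).
Largest index with value < 167155: n = 408 (giving 166464).
Indices 173 through 408: 236 terms.

236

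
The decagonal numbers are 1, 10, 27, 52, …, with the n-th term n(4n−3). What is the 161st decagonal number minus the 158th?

3819

161·(4·161 − 3) = 103201 and 158·(4·158 − 3) = 99382.
Difference: 103201 − 99382 = 3819.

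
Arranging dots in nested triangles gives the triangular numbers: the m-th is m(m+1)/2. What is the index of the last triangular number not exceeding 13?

Solve n(n+1)/2 ≤ 13 for integer n.
n = 4 gives 10 ≤ 13, while n = 5 gives 15 > 13; so the answer is index 4.

4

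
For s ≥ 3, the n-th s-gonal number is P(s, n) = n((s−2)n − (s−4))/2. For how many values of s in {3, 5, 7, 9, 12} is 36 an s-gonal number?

1

s = 3: P(3, 8) = 36. ✓
s = 5: P(5, 5) = 35 and P(5, 6) = 51; 36 is not s-gonal.
s = 7: P(7, 4) = 34 and P(7, 5) = 55; 36 is not s-gonal.
s = 9: P(9, 3) = 24 and P(9, 4) = 46; 36 is not s-gonal.
s = 12: P(12, 3) = 33 and P(12, 4) = 64; 36 is not s-gonal.
Hits: s ∈ {3} → 1.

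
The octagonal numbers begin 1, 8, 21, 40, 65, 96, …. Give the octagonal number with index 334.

334000

The 334th octagonal number is n(3n−2) with n = 334.
334·(3·334 − 2) = 334·1000 = 334000.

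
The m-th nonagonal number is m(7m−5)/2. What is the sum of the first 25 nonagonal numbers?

Σ i(7i−5)/2 = (7Σi² − 5Σi) / 2 over i = 1..25.
Σi = 325 and Σi² = 5525.
(7·5525 − 5·325) / 2 = 37050/2 = 18525.

18525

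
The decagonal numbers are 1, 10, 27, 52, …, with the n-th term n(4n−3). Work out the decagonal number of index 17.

17·(4·17 − 3) = 17·65 = 1105.

1105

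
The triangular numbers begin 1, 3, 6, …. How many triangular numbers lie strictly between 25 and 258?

16

The n-th triangular number is n(n+1)/2.
Smallest index with value > 25: n = 7 (giving 28).
Largest index with value < 258: n = 22 (giving 253).
Indices 7 through 22: 16 terms.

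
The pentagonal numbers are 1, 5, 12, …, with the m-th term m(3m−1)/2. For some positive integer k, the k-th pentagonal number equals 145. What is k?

10

Set n(3n−1)/2 = 145, giving 3n² − n − 290 = 0.
So n = (1 + 59) / 6 = 60/6 = 10.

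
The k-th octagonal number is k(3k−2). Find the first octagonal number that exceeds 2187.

Solve n(3n−2) > 2187 for integer n.
The largest n with value ≤ 2187 is 27 (since 2133 ≤ 2187 < 2296), so the first above is n = 28, value 2296.

2296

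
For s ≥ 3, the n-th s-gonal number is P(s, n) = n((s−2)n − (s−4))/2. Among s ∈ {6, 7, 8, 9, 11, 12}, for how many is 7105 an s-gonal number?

s = 6: P(6, 59) = 6903 and P(6, 60) = 7140; 7105 is not s-gonal.
s = 7: P(7, 53) = 6943 and P(7, 54) = 7209; 7105 is not s-gonal.
s = 8: P(8, 49) = 7105. ✓
s = 9: P(9, 45) = 6975 and P(9, 46) = 7291; 7105 is not s-gonal.
s = 11: P(11, 40) = 7060 and P(11, 41) = 7421; 7105 is not s-gonal.
s = 12: P(12, 38) = 7068 and P(12, 39) = 7449; 7105 is not s-gonal.
Hits: s ∈ {8} → 1.

1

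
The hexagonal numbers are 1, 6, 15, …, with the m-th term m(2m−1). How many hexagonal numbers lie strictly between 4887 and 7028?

The n-th hexagonal number is n(2n−1).
Smallest index with value > 4887: n = 50 (giving 4950).
Largest index with value < 7028: n = 59 (giving 6903).
Indices 50 through 59: 10 terms.

10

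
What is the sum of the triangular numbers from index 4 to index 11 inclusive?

Σ i(i+1)/2 = (Σi² + Σi) / 2 over i = 4..11.
Σi = 66 − 6 = 60 and Σi² = 506 − 14 = 492.
(1·492 + 1·60) / 2 = 552/2 = 276.

276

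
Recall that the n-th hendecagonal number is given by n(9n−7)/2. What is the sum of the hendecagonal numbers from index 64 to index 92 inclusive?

Σ i(9i−7)/2 = (9Σi² − 7Σi) / 2 over i = 64..92.
Σi = 4278 − 2016 = 2262 and Σi² = 263810 − 85344 = 178466.
(9·178466 − 7·2262) / 2 = 1590360/2 = 795180.

795180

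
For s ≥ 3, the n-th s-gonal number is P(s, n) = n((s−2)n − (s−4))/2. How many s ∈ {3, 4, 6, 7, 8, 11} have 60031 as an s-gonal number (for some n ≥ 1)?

1

s = 3: P(3, 346) = 60031. ✓
s = 4: P(4, 245) = 60025 and P(4, 246) = 60516; 60031 is not s-gonal.
s = 6: P(6, 173) = 59685 and P(6, 174) = 60378; 60031 is not s-gonal.
s = 7: P(7, 155) = 59830 and P(7, 156) = 60606; 60031 is not s-gonal.
s = 8: P(8, 141) = 59361 and P(8, 142) = 60208; 60031 is not s-gonal.
s = 11: P(11, 115) = 59110 and P(11, 116) = 60146; 60031 is not s-gonal.
Hits: s ∈ {3} → 1.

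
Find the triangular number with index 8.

The 8th triangular number is n(n+1)/2 with n = 8.
8·9/2 = 72/2 = 36.

36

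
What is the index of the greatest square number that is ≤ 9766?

98

Solve n² ≤ 9766 for integer n.
n = 98 gives 9604 ≤ 9766, while n = 99 gives 9801 > 9766; so the answer is index 98.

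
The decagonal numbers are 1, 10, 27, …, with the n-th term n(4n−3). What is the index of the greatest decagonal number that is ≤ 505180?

355

Solve n(4n−3) ≤ 505180 for integer n.
n = 355 gives 503035 ≤ 505180, while n = 356 gives 505876 > 505180; so the answer is index 355.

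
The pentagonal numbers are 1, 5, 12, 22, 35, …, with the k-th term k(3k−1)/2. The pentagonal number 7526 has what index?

Set n(3n−1)/2 = 7526, giving 3n² − n − 15052 = 0.
So n = (1 + 425) / 6 = 426/6 = 71.
Check: 71·(3·71 − 1)/2 = 7526. ✓

71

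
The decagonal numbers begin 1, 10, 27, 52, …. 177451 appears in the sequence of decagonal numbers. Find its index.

Set n(4n−3) = 177451, giving 4n² − 3n − 177451 = 0.
The discriminant is 9 + 16·177451 = 2839225, and √2839225 = 1685.
So n = (3 + 1685) / 8 = 1688/8 = 211.

211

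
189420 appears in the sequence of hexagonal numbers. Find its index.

Set n(2n−1) = 189420, giving 2n² − n − 189420 = 0.
The discriminant is 1 + 8·189420 = 1515361, and √1515361 = 1231.
So n = (1 + 1231) / 4 = 1232/4 = 308.
Check: 308·(2·308 − 1) = 189420. ✓

308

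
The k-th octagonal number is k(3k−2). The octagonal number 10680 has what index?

60

Set n(3n−2) = 10680, giving 3n² − 2n − 10680 = 0.
So n = (2 + 358) / 6 = 360/6 = 60.
Check: 60·(3·60 − 2) = 10680. ✓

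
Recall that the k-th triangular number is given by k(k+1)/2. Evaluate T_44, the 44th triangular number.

The 44th triangular number is n(n+1)/2 with n = 44.
44·45/2 = 1980/2 = 990.

990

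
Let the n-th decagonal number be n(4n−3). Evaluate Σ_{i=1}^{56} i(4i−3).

235676

Σ i(4i−3) = 4Σi² − 3Σi over i = 1..56.
Σi = 1596 and Σi² = 60116.
4·60116 − 3·1596 = 235676.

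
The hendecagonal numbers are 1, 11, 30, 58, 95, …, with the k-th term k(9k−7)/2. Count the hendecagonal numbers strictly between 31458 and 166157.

108

The n-th hendecagonal number is n(9n−7)/2.
Smallest index with value > 31458: n = 85 (giving 32215).
Largest index with value < 166157: n = 192 (giving 165216).
Indices 85 through 192: 108 terms.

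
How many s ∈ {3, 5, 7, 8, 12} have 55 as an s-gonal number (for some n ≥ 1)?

2

s = 3: P(3, 10) = 55. ✓
s = 5: P(5, 6) = 51 and P(5, 7) = 70; 55 is not s-gonal.
s = 7: P(7, 5) = 55. ✓
s = 8: P(8, 4) = 40 and P(8, 5) = 65; 55 is not s-gonal.
s = 12: P(12, 3) = 33 and P(12, 4) = 64; 55 is not s-gonal.
Hits: s ∈ {3, 7} → 2.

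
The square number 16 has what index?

4

We need n² = 16, so n = √16 = 4.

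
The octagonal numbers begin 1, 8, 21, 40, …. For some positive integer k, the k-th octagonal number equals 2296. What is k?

28

Set n(3n−2) = 2296, giving 3n² − 2n − 2296 = 0.
The discriminant is 4 + 12·2296 = 27556, and √27556 = 166.
So n = (2 + 166) / 6 = 168/6 = 28.
Check: 28·(3·28 − 2) = 2296. ✓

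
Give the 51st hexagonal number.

The 51st hexagonal number is n(2n−1) with n = 51.
51·(2·51 − 1) = 51·101 = 5151.

5151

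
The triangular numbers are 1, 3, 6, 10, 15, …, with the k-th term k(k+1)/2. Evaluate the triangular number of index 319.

51040

The 319th triangular number is n(n+1)/2 with n = 319.
319·320/2 = 102080/2 = 51040.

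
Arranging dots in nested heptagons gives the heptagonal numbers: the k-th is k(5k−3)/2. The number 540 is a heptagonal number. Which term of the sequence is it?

Set n(5n−3)/2 = 540, giving 5n² − 3n − 1080 = 0.
The discriminant is 9 + 40·540 = 21609, and √21609 = 147.
So n = (3 + 147) / 10 = 150/10 = 15.
Check: 15·(5·15 − 3)/2 = 540. ✓

15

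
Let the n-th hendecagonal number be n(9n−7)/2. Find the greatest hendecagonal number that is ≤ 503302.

500833

Solve n(9n−7)/2 ≤ 503302 for integer n.
n = 334 gives 500833 ≤ 503302, while n = 335 gives 503840 > 503302; so the answer is 500833.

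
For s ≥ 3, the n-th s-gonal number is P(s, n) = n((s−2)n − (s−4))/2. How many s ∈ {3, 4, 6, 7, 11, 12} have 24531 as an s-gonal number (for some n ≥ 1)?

2

s = 3: P(3, 221) = 24531. ✓
s = 4: P(4, 156) = 24336 and P(4, 157) = 24649; 24531 is not s-gonal.
s = 6: P(6, 111) = 24531. ✓
s = 7: P(7, 99) = 24354 and P(7, 100) = 24850; 24531 is not s-gonal.
s = 11: P(11, 74) = 24383 and P(11, 75) = 25050; 24531 is not s-gonal.
s = 12: P(12, 70) = 24220 and P(12, 71) = 24921; 24531 is not s-gonal.
Hits: s ∈ {3, 6} → 2.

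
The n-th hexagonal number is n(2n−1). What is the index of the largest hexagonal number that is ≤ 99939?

223

Solve n(2n−1) ≤ 99939 for integer n.
n = 223 gives 99235 ≤ 99939, while n = 224 gives 100128 > 99939; so the answer is index 223.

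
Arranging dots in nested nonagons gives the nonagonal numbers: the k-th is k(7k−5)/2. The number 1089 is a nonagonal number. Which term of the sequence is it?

Set n(7n−5)/2 = 1089, giving 7n² − 5n − 2178 = 0.
The discriminant is 25 + 56·1089 = 61009, and √61009 = 247.
So n = (5 + 247) / 14 = 252/14 = 18.
Check: 18·(7·18 − 5)/2 = 1089. ✓

18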